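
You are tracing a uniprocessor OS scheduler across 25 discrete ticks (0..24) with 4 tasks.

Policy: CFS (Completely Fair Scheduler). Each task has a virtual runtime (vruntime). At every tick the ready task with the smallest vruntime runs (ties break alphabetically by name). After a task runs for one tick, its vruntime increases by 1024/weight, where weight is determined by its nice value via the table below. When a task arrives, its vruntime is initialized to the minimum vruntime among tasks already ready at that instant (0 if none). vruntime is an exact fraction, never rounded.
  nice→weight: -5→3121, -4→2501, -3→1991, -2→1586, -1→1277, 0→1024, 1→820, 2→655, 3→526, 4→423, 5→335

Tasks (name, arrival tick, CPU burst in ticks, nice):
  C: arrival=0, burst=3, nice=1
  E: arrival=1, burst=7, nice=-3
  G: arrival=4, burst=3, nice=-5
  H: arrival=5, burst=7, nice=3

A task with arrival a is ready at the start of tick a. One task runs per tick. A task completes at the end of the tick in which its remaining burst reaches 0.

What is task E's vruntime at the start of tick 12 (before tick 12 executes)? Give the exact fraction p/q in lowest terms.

vruntime(E, start of tick 12) = 1559296/408155

t=0: vr[C=0] → run C
t=1: vr[C=256/205 E=256/205] → run C
t=2: vr[C=512/205 E=256/205] → run E
t=3: vr[C=512/205 E=719616/408155] → run E
t=4: vr[C=512/205 E=929536/408155 G=929536/408155] → run E
t=5: vr[C=512/205 E=1139456/408155 G=929536/408155 H=929536/408155] → run G
t=6: vr[C=512/205 E=1139456/408155 G=3319032576/1273851755 H=929536/408155] → run H
t=7: vr[C=512/205 E=1139456/408155 G=3319032576/1273851755 H=453443328/107344765] → run C
t=8: vr[E=1139456/408155 G=3319032576/1273851755 H=453443328/107344765] → run G
t=9: vr[E=1139456/408155 G=3736983296/1273851755 H=453443328/107344765] → run E
t=10: vr[E=1349376/408155 G=3736983296/1273851755 H=453443328/107344765] → run G
t=11: vr[E=1349376/408155 H=453443328/107344765] → run E
t=12: vr[E=1559296/408155 H=453443328/107344765] → run E
t=13: vr[E=1769216/408155 H=453443328/107344765] → run H
t=14: vr[E=1769216/408155 H=662418688/107344765] → run E
t=15: vr[H=662418688/107344765] → run H
t=16: vr[H=871394048/107344765] → run H
t=17: vr[H=1080369408/107344765] → run H
t=18: vr[H=1289344768/107344765] → run H
t=19: vr[H=1498320128/107344765] → run H
t=20: (idle)
t=21: (idle)
t=22: (idle)
t=23: (idle)
t=24: (idle)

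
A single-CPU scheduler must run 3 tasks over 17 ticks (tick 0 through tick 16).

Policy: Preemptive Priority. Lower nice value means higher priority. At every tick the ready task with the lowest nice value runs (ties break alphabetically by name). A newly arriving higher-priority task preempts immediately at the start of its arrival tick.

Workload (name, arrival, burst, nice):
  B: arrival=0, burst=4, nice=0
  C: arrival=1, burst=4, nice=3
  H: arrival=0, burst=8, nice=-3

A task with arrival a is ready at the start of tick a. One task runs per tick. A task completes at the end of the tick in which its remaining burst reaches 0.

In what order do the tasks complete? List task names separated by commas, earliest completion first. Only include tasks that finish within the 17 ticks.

t=0: ready={B,H} → run H
t=1: ready={B,C,H} → run H
t=2: ready={B,C,H} → run H
t=3: ready={B,C,H} → run H
t=4: ready={B,C,H} → run H
t=5: ready={B,C,H} → run H
t=6: ready={B,C,H} → run H
t=7: ready={B,C,H} → run H
t=8: ready={B,C} → run B
t=9: ready={B,C} → run B
t=10: ready={B,C} → run B
t=11: ready={B,C} → run B
t=12: ready={C} → run C
t=13: ready={C} → run C
t=14: ready={C} → run C
t=15: ready={C} → run C
t=16: (idle)

completion order = H, B, C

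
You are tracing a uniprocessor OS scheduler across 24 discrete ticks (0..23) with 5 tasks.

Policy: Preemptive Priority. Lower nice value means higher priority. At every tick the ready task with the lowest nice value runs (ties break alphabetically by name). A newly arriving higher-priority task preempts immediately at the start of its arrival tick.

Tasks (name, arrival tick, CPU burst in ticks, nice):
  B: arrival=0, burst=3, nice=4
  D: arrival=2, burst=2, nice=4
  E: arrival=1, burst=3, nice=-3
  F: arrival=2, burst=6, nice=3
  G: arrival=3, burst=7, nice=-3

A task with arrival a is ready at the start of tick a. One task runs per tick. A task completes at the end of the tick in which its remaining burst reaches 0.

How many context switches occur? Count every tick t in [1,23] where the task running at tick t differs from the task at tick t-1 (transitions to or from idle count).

context switches = 6

t=0: ready={B} → run B
t=1: ready={B,E} → run E
t=2: ready={B,D,E,F} → run E
t=3: ready={B,D,E,F,G} → run E
t=4: ready={B,D,F,G} → run G
t=5: ready={B,D,F,G} → run G
t=6: ready={B,D,F,G} → run G
t=7: ready={B,D,F,G} → run G
t=8: ready={B,D,F,G} → run G
t=9: ready={B,D,F,G} → run G
t=10: ready={B,D,F,G} → run G
t=11: ready={B,D,F} → run F
t=12: ready={B,D,F} → run F
t=13: ready={B,D,F} → run F
t=14: ready={B,D,F} → run F
t=15: ready={B,D,F} → run F
t=16: ready={B,D,F} → run F
t=17: ready={B,D} → run B
t=18: ready={B,D} → run B
t=19: ready={D} → run D
t=20: ready={D} → run D
t=21: (idle)
t=22: (idle)
t=23: (idle)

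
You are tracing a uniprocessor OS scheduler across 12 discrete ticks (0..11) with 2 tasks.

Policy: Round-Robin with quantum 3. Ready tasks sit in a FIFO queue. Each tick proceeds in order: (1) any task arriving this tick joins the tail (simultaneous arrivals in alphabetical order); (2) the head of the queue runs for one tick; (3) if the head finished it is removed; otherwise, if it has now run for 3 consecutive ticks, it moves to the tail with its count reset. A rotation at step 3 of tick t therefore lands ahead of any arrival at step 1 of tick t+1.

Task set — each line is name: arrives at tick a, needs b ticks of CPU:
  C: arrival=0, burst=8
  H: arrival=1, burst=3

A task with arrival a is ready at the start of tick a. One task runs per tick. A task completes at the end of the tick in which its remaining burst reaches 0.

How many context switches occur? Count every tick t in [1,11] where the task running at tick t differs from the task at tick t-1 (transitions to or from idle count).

t=0: queue=[C] q_used=0 → run C
t=1: queue=[C,H] q_used=1 → run C
t=2: queue=[C,H] q_used=2 → run C
t=3: queue=[H,C] q_used=0 → run H
t=4: queue=[H,C] q_used=1 → run H
t=5: queue=[H,C] q_used=2 → run H
t=6: queue=[C] q_used=0 → run C
t=7: queue=[C] q_used=1 → run C
t=8: queue=[C] q_used=2 → run C
t=9: queue=[C] q_used=0 → run C
t=10: queue=[C] q_used=1 → run C
t=11: (idle)

context switches = 3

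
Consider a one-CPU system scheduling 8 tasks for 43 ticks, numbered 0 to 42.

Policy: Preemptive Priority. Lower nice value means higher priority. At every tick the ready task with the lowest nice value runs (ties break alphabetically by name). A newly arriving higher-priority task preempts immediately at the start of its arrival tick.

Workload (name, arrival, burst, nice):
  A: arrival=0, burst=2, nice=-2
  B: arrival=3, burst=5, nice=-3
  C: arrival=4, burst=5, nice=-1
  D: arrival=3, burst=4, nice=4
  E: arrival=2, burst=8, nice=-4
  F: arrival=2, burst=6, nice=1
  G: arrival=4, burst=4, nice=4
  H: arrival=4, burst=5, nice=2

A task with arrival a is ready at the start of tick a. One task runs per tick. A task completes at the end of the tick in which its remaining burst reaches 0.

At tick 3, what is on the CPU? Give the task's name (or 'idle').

running at tick 3 = E

t=0: ready={A} → run A
t=1: ready={A} → run A
t=2: ready={E,F} → run E
t=3: ready={B,D,E,F} → run E
t=4: ready={B,C,D,E,F,G,H} → run E
t=5: ready={B,C,D,E,F,G,H} → run E
t=6: ready={B,C,D,E,F,G,H} → run E
t=7: ready={B,C,D,E,F,G,H} → run E
t=8: ready={B,C,D,E,F,G,H} → run E
t=9: ready={B,C,D,E,F,G,H} → run E
t=10: ready={B,C,D,F,G,H} → run B
t=11: ready={B,C,D,F,G,H} → run B
t=12: ready={B,C,D,F,G,H} → run B
t=13: ready={B,C,D,F,G,H} → run B
t=14: ready={B,C,D,F,G,H} → run B
t=15: ready={C,D,F,G,H} → run C
t=16: ready={C,D,F,G,H} → run C
t=17: ready={C,D,F,G,H} → run C
t=18: ready={C,D,F,G,H} → run C
t=19: ready={C,D,F,G,H} → run C
t=20: ready={D,F,G,H} → run F
t=21: ready={D,F,G,H} → run F
t=22: ready={D,F,G,H} → run F
t=23: ready={D,F,G,H} → run F
t=24: ready={D,F,G,H} → run F
t=25: ready={D,F,G,H} → run F
t=26: ready={D,G,H} → run H
t=27: ready={D,G,H} → run H
t=28: ready={D,G,H} → run H
t=29: ready={D,G,H} → run H
t=30: ready={D,G,H} → run H
t=31: ready={D,G} → run D
t=32: ready={D,G} → run D
t=33: ready={D,G} → run D
t=34: ready={D,G} → run D
t=35: ready={G} → run G
t=36: ready={G} → run G
t=37: ready={G} → run G
t=38: ready={G} → run G
t=39: (idle)
t=40: (idle)
t=41: (idle)
t=42: (idle)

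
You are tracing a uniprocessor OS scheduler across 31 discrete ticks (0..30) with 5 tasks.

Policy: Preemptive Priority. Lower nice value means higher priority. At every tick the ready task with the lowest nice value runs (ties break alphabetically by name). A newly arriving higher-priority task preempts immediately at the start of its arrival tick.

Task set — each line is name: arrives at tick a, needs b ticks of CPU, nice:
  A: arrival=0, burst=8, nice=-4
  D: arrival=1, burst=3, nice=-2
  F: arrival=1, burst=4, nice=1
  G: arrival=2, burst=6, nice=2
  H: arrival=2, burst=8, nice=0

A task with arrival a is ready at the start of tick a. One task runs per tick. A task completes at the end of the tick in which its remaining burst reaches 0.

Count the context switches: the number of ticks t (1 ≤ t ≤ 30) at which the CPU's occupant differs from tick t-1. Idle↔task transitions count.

t=0: ready={A} → run A
t=1: ready={A,D,F} → run A
t=2: ready={A,D,F,G,H} → run A
t=3: ready={A,D,F,G,H} → run A
t=4: ready={A,D,F,G,H} → run A
t=5: ready={A,D,F,G,H} → run A
t=6: ready={A,D,F,G,H} → run A
t=7: ready={A,D,F,G,H} → run A
t=8: ready={D,F,G,H} → run D
t=9: ready={D,F,G,H} → run D
t=10: ready={D,F,G,H} → run D
t=11: ready={F,G,H} → run H
t=12: ready={F,G,H} → run H
t=13: ready={F,G,H} → run H
t=14: ready={F,G,H} → run H
t=15: ready={F,G,H} → run H
t=16: ready={F,G,H} → run H
t=17: ready={F,G,H} → run H
t=18: ready={F,G,H} → run H
t=19: ready={F,G} → run F
t=20: ready={F,G} → run F
t=21: ready={F,G} → run F
t=22: ready={F,G} → run F
t=23: ready={G} → run G
t=24: ready={G} → run G
t=25: ready={G} → run G
t=26: ready={G} → run G
t=27: ready={G} → run G
t=28: ready={G} → run G
t=29: (idle)
t=30: (idle)

context switches = 5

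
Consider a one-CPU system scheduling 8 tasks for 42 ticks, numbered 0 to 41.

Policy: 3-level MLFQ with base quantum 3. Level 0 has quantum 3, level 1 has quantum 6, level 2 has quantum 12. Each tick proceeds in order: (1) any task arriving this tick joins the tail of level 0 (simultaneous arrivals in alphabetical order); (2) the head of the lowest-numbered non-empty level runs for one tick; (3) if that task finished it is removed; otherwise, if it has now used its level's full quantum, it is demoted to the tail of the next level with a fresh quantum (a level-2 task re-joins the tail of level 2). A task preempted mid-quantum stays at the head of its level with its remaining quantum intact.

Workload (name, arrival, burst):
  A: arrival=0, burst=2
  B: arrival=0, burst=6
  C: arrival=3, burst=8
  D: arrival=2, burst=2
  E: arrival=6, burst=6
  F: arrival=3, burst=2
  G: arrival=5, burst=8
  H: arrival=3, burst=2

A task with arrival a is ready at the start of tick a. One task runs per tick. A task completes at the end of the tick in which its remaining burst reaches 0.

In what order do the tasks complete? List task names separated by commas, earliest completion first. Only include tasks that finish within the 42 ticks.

t=0: L0/L1/L2 = AB/-/- → run A
t=1: L0/L1/L2 = AB/-/- → run A
t=2: L0/L1/L2 = BD/-/- → run B
t=3: L0/L1/L2 = BDCFH/-/- → run B
t=4: L0/L1/L2 = BDCFH/-/- → run B
t=5: L0/L1/L2 = DCFHG/B/- → run D
t=6: L0/L1/L2 = DCFHGE/B/- → run D
t=7: L0/L1/L2 = CFHGE/B/- → run C
t=8: L0/L1/L2 = CFHGE/B/- → run C
t=9: L0/L1/L2 = CFHGE/B/- → run C
t=10: L0/L1/L2 = FHGE/BC/- → run F
t=11: L0/L1/L2 = FHGE/BC/- → run F
t=12: L0/L1/L2 = HGE/BC/- → run H
t=13: L0/L1/L2 = HGE/BC/- → run H
t=14: L0/L1/L2 = GE/BC/- → run G
t=15: L0/L1/L2 = GE/BC/- → run G
t=16: L0/L1/L2 = GE/BC/- → run G
t=17: L0/L1/L2 = E/BCG/- → run E
t=18: L0/L1/L2 = E/BCG/- → run E
t=19: L0/L1/L2 = E/BCG/- → run E
t=20: L0/L1/L2 = -/BCGE/- → run B
t=21: L0/L1/L2 = -/BCGE/- → run B
t=22: L0/L1/L2 = -/BCGE/- → run B
t=23: L0/L1/L2 = -/CGE/- → run C
t=24: L0/L1/L2 = -/CGE/- → run C
t=25: L0/L1/L2 = -/CGE/- → run C
t=26: L0/L1/L2 = -/CGE/- → run C
t=27: L0/L1/L2 = -/CGE/- → run C
t=28: L0/L1/L2 = -/GE/- → run G
t=29: L0/L1/L2 = -/GE/- → run G
t=30: L0/L1/L2 = -/GE/- → run G
t=31: L0/L1/L2 = -/GE/- → run G
t=32: L0/L1/L2 = -/GE/- → run G
t=33: L0/L1/L2 = -/E/- → run E
t=34: L0/L1/L2 = -/E/- → run E
t=35: L0/L1/L2 = -/E/- → run E
t=36: (idle)
t=37: (idle)
t=38: (idle)
t=39: (idle)
t=40: (idle)
t=41: (idle)

completion order = A, D, F, H, B, C, G, E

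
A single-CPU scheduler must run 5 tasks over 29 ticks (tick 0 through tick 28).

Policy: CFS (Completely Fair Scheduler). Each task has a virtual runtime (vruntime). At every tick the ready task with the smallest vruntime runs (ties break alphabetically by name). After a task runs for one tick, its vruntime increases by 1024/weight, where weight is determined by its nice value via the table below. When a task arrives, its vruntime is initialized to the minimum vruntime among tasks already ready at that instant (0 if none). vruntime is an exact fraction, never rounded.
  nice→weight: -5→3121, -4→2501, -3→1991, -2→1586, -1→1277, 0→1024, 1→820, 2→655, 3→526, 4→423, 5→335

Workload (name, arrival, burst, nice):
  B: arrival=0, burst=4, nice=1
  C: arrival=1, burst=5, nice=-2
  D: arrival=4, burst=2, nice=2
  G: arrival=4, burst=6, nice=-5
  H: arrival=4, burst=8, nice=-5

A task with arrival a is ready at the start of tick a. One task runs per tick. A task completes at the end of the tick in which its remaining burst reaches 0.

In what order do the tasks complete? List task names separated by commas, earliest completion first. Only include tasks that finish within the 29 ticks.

completion order = B, C, D, G, H

t=0: vr[B=0] → run B
t=1: vr[B=256/205 C=256/205] → run B
t=2: vr[B=512/205 C=256/205] → run C
t=3: vr[B=512/205 C=307968/162565] → run C
t=4: vr[B=512/205 C=412928/162565 D=512/205 G=512/205 H=512/205] → run B
t=5: vr[B=768/205 C=412928/162565 D=512/205 G=512/205 H=512/205] → run D
t=6: vr[B=768/205 C=412928/162565 D=109056/26855 G=512/205 H=512/205] → run G
t=7: vr[B=768/205 C=412928/162565 D=109056/26855 G=1807872/639805 H=512/205] → run H
t=8: vr[B=768/205 C=412928/162565 D=109056/26855 G=1807872/639805 H=1807872/639805] → run C
t=9: vr[B=768/205 C=517888/162565 D=109056/26855 G=1807872/639805 H=1807872/639805] → run G
t=10: vr[B=768/205 C=517888/162565 D=109056/26855 G=2017792/639805 H=1807872/639805] → run H
t=11: vr[B=768/205 C=517888/162565 D=109056/26855 G=2017792/639805 H=2017792/639805] → run G
t=12: vr[B=768/205 C=517888/162565 D=109056/26855 G=2227712/639805 H=2017792/639805] → run H
t=13: vr[B=768/205 C=517888/162565 D=109056/26855 G=2227712/639805 H=2227712/639805] → run C
t=14: vr[B=768/205 C=622848/162565 D=109056/26855 G=2227712/639805 H=2227712/639805] → run G
t=15: vr[B=768/205 C=622848/162565 D=109056/26855 G=2437632/639805 H=2227712/639805] → run H
t=16: vr[B=768/205 C=622848/162565 D=109056/26855 G=2437632/639805 H=2437632/639805] → run B
t=17: vr[C=622848/162565 D=109056/26855 G=2437632/639805 H=2437632/639805] → run G
t=18: vr[C=622848/162565 D=109056/26855 G=2647552/639805 H=2437632/639805] → run H
t=19: vr[C=622848/162565 D=109056/26855 G=2647552/639805 H=2647552/639805] → run C
t=20: vr[D=109056/26855 G=2647552/639805 H=2647552/639805] → run D
t=21: vr[G=2647552/639805 H=2647552/639805] → run G
t=22: vr[H=2647552/639805] → run H
t=23: vr[H=2857472/639805] → run H
t=24: vr[H=3067392/639805] → run H
t=25: (idle)
t=26: (idle)
t=27: (idle)
t=28: (idle)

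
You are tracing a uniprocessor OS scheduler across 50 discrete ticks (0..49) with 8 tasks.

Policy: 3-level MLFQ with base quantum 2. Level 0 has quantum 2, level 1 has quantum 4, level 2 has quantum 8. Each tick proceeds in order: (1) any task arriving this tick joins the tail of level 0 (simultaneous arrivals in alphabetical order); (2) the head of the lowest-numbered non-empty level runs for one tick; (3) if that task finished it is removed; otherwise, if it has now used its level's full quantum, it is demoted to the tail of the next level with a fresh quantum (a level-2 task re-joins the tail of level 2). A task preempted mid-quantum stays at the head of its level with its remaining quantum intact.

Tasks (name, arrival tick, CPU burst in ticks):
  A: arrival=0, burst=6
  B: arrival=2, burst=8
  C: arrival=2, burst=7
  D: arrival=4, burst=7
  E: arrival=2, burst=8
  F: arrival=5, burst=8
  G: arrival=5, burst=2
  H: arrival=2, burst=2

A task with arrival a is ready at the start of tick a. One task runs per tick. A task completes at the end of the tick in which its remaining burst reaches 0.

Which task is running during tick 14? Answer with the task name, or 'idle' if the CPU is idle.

running at tick 14 = G

t=0: L0/L1/L2 = A/-/- → run A
t=1: L0/L1/L2 = A/-/- → run A
t=2: L0/L1/L2 = BCEH/A/- → run B
t=3: L0/L1/L2 = BCEH/A/- → run B
t=4: L0/L1/L2 = CEHD/AB/- → run C
t=5: L0/L1/L2 = CEHDFG/AB/- → run C
t=6: L0/L1/L2 = EHDFG/ABC/- → run E
t=7: L0/L1/L2 = EHDFG/ABC/- → run E
t=8: L0/L1/L2 = HDFG/ABCE/- → run H
t=9: L0/L1/L2 = HDFG/ABCE/- → run H
t=10: L0/L1/L2 = DFG/ABCE/- → run D
t=11: L0/L1/L2 = DFG/ABCE/- → run D
t=12: L0/L1/L2 = FG/ABCED/- → run F
t=13: L0/L1/L2 = FG/ABCED/- → run F
t=14: L0/L1/L2 = G/ABCEDF/- → run G
t=15: L0/L1/L2 = G/ABCEDF/- → run G
t=16: L0/L1/L2 = -/ABCEDF/- → run A
t=17: L0/L1/L2 = -/ABCEDF/- → run A
t=18: L0/L1/L2 = -/ABCEDF/- → run A
t=19: L0/L1/L2 = -/ABCEDF/- → run A
t=20: L0/L1/L2 = -/BCEDF/- → run B
t=21: L0/L1/L2 = -/BCEDF/- → run B
t=22: L0/L1/L2 = -/BCEDF/- → run B
t=23: L0/L1/L2 = -/BCEDF/- → run B
t=24: L0/L1/L2 = -/CEDF/B → run C
t=25: L0/L1/L2 = -/CEDF/B → run C
t=26: L0/L1/L2 = -/CEDF/B → run C
t=27: L0/L1/L2 = -/CEDF/B → run C
t=28: L0/L1/L2 = -/EDF/BC → run E
t=29: L0/L1/L2 = -/EDF/BC → run E
t=30: L0/L1/L2 = -/EDF/BC → run E
t=31: L0/L1/L2 = -/EDF/BC → run E
t=32: L0/L1/L2 = -/DF/BCE → run D
t=33: L0/L1/L2 = -/DF/BCE → run D
t=34: L0/L1/L2 = -/DF/BCE → run D
t=35: L0/L1/L2 = -/DF/BCE → run D
t=36: L0/L1/L2 = -/F/BCED → run F
t=37: L0/L1/L2 = -/F/BCED → run F
t=38: L0/L1/L2 = -/F/BCED → run F
t=39: L0/L1/L2 = -/F/BCED → run F
t=40: L0/L1/L2 = -/-/BCEDF → run B
t=41: L0/L1/L2 = -/-/BCEDF → run B
t=42: L0/L1/L2 = -/-/CEDF → run C
t=43: L0/L1/L2 = -/-/EDF → run E
t=44: L0/L1/L2 = -/-/EDF → run E
t=45: L0/L1/L2 = -/-/DF → run D
t=46: L0/L1/L2 = -/-/F → run F
t=47: L0/L1/L2 = -/-/F → run F
t=48: (idle)
t=49: (idle)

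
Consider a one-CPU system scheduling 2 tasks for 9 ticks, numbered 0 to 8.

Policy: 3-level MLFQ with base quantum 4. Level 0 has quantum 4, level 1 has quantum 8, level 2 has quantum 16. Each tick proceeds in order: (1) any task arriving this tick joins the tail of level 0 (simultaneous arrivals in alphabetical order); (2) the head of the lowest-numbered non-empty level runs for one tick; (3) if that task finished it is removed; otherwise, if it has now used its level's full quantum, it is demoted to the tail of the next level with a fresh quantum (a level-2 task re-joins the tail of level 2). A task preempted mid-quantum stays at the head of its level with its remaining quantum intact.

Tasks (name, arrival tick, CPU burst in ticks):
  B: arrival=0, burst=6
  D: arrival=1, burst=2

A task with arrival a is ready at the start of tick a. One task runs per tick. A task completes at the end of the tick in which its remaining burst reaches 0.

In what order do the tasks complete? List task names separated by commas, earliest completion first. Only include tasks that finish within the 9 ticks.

t=0: L0/L1/L2 = B/-/- → run B
t=1: L0/L1/L2 = BD/-/- → run B
t=2: L0/L1/L2 = BD/-/- → run B
t=3: L0/L1/L2 = BD/-/- → run B
t=4: L0/L1/L2 = D/B/- → run D
t=5: L0/L1/L2 = D/B/- → run D
t=6: L0/L1/L2 = -/B/- → run B
t=7: L0/L1/L2 = -/B/- → run B
t=8: (idle)

completion order = D, B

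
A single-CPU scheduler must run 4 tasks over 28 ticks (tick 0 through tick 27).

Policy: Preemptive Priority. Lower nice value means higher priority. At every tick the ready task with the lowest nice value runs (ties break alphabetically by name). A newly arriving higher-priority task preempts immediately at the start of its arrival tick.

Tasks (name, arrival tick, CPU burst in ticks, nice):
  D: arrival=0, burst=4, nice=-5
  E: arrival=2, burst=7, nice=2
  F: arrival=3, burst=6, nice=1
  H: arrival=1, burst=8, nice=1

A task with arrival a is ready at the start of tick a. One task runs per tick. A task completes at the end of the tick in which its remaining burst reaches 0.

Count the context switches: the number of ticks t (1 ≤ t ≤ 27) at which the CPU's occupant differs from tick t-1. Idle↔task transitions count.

context switches = 4

t=0: ready={D} → run D
t=1: ready={D,H} → run D
t=2: ready={D,E,H} → run D
t=3: ready={D,E,F,H} → run D
t=4: ready={E,F,H} → run F
t=5: ready={E,F,H} → run F
t=6: ready={E,F,H} → run F
t=7: ready={E,F,H} → run F
t=8: ready={E,F,H} → run F
t=9: ready={E,F,H} → run F
t=10: ready={E,H} → run H
t=11: ready={E,H} → run H
t=12: ready={E,H} → run H
t=13: ready={E,H} → run H
t=14: ready={E,H} → run H
t=15: ready={E,H} → run H
t=16: ready={E,H} → run H
t=17: ready={E,H} → run H
t=18: ready={E} → run E
t=19: ready={E} → run E
t=20: ready={E} → run E
t=21: ready={E} → run E
t=22: ready={E} → run E
t=23: ready={E} → run E
t=24: ready={E} → run E
t=25: (idle)
t=26: (idle)
t=27: (idle)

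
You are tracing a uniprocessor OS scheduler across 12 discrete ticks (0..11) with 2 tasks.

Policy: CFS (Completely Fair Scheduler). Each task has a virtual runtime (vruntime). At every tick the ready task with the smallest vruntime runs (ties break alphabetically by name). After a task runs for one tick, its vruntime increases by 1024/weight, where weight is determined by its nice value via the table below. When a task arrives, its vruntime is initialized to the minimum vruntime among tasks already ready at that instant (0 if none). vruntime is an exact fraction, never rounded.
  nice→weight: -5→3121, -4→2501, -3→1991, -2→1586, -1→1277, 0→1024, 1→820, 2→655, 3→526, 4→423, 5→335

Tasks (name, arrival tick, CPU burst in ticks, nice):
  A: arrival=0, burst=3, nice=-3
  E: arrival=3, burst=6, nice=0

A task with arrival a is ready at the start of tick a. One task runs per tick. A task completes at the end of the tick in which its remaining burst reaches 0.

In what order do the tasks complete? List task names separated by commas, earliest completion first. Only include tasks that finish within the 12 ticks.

t=0: vr[A=0] → run A
t=1: vr[A=1024/1991] → run A
t=2: vr[A=2048/1991] → run A
t=3: vr[E=0] → run E
t=4: vr[E=1] → run E
t=5: vr[E=2] → run E
t=6: vr[E=3] → run E
t=7: vr[E=4] → run E
t=8: vr[E=5] → run E
t=9: (idle)
t=10: (idle)
t=11: (idle)

completion order = A, E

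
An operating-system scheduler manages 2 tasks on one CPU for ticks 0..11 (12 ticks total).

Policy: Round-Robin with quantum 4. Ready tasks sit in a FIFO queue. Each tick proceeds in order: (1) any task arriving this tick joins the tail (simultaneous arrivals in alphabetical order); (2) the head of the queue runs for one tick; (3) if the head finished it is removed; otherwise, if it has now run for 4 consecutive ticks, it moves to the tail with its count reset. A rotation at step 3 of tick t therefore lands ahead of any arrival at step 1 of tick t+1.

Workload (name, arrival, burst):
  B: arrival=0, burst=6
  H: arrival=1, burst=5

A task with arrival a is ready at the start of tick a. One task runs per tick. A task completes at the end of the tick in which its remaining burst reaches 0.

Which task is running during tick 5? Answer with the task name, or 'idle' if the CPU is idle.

t=0: queue=[B] q_used=0 → run B
t=1: queue=[B,H] q_used=1 → run B
t=2: queue=[B,H] q_used=2 → run B
t=3: queue=[B,H] q_used=3 → run B
t=4: queue=[H,B] q_used=0 → run H
t=5: queue=[H,B] q_used=1 → run H
t=6: queue=[H,B] q_used=2 → run H
t=7: queue=[H,B] q_used=3 → run H
t=8: queue=[B,H] q_used=0 → run B
t=9: queue=[B,H] q_used=1 → run B
t=10: queue=[H] q_used=0 → run H
t=11: (idle)

running at tick 5 = H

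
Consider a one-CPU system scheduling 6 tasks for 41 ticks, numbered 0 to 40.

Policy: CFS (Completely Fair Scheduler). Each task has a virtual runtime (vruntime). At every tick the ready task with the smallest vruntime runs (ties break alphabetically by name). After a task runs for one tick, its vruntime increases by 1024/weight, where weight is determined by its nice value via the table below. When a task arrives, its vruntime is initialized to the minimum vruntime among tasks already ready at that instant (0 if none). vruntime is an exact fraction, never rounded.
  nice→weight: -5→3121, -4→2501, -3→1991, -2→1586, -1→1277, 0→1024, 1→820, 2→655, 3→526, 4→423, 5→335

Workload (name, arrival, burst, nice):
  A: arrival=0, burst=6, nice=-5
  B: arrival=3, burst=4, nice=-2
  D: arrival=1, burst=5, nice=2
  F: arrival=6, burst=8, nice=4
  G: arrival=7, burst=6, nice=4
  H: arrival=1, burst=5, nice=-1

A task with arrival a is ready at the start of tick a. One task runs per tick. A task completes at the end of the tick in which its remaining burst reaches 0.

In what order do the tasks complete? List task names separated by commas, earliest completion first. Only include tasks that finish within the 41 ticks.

t=0: vr[A=0] → run A
t=1: vr[A=1024/3121 D=1024/3121 H=1024/3121] → run A
t=2: vr[A=2048/3121 D=1024/3121 H=1024/3121] → run D
t=3: vr[A=2048/3121 B=1024/3121 D=3866624/2044255 H=1024/3121] → run B
t=4: vr[A=2048/3121 B=2409984/2474953 D=3866624/2044255 H=1024/3121] → run H
t=5: vr[A=2048/3121 B=2409984/2474953 D=3866624/2044255 H=4503552/3985517] → run A
t=6: vr[A=3072/3121 B=2409984/2474953 D=3866624/2044255 F=2409984/2474953 H=4503552/3985517] → run B
t=7: vr[A=3072/3121 B=4007936/2474953 D=3866624/2044255 F=2409984/2474953 G=2409984/2474953 H=4503552/3985517] → run F
t=8: vr[A=3072/3121 B=4007936/2474953 D=3866624/2044255 F=3553775104/1046905119 G=2409984/2474953 H=4503552/3985517] → run G
t=9: vr[A=3072/3121 B=4007936/2474953 D=3866624/2044255 F=3553775104/1046905119 G=3553775104/1046905119 H=4503552/3985517] → run A
t=10: vr[A=4096/3121 B=4007936/2474953 D=3866624/2044255 F=3553775104/1046905119 G=3553775104/1046905119 H=4503552/3985517] → run H
t=11: vr[A=4096/3121 B=4007936/2474953 D=3866624/2044255 F=3553775104/1046905119 G=3553775104/1046905119 H=7699456/3985517] → run A
t=12: vr[A=5120/3121 B=4007936/2474953 D=3866624/2044255 F=3553775104/1046905119 G=3553775104/1046905119 H=7699456/3985517] → run B
t=13: vr[A=5120/3121 B=5605888/2474953 D=3866624/2044255 F=3553775104/1046905119 G=3553775104/1046905119 H=7699456/3985517] → run A
t=14: vr[B=5605888/2474953 D=3866624/2044255 F=3553775104/1046905119 G=3553775104/1046905119 H=7699456/3985517] → run D
t=15: vr[B=5605888/2474953 D=7062528/2044255 F=3553775104/1046905119 G=3553775104/1046905119 H=7699456/3985517] → run H
t=16: vr[B=5605888/2474953 D=7062528/2044255 F=3553775104/1046905119 G=3553775104/1046905119 H=10895360/3985517] → run B
t=17: vr[D=7062528/2044255 F=3553775104/1046905119 G=3553775104/1046905119 H=10895360/3985517] → run H
t=18: vr[D=7062528/2044255 F=3553775104/1046905119 G=3553775104/1046905119 H=14091264/3985517] → run F
t=19: vr[D=7062528/2044255 F=6088126976/1046905119 G=3553775104/1046905119 H=14091264/3985517] → run G
t=20: vr[D=7062528/2044255 F=6088126976/1046905119 G=6088126976/1046905119 H=14091264/3985517] → run D
t=21: vr[D=10258432/2044255 F=6088126976/1046905119 G=6088126976/1046905119 H=14091264/3985517] → run H
t=22: vr[D=10258432/2044255 F=6088126976/1046905119 G=6088126976/1046905119] → run D
t=23: vr[D=13454336/2044255 F=6088126976/1046905119 G=6088126976/1046905119] → run F
t=24: vr[D=13454336/2044255 F=2874159616/348968373 G=6088126976/1046905119] → run G
t=25: vr[D=13454336/2044255 F=2874159616/348968373 G=2874159616/348968373] → run D
t=26: vr[F=2874159616/348968373 G=2874159616/348968373] → run F
t=27: vr[F=11156830720/1046905119 G=2874159616/348968373] → run G
t=28: vr[F=11156830720/1046905119 G=11156830720/1046905119] → run F
t=29: vr[F=13691182592/1046905119 G=11156830720/1046905119] → run G
t=30: vr[F=13691182592/1046905119 G=13691182592/1046905119] → run F
t=31: vr[F=5408511488/348968373 G=13691182592/1046905119] → run G
t=32: vr[F=5408511488/348968373] → run F
t=33: vr[F=18759886336/1046905119] → run F
t=34: (idle)
t=35: (idle)
t=36: (idle)
t=37: (idle)
t=38: (idle)
t=39: (idle)
t=40: (idle)

completion order = A, B, H, D, G, F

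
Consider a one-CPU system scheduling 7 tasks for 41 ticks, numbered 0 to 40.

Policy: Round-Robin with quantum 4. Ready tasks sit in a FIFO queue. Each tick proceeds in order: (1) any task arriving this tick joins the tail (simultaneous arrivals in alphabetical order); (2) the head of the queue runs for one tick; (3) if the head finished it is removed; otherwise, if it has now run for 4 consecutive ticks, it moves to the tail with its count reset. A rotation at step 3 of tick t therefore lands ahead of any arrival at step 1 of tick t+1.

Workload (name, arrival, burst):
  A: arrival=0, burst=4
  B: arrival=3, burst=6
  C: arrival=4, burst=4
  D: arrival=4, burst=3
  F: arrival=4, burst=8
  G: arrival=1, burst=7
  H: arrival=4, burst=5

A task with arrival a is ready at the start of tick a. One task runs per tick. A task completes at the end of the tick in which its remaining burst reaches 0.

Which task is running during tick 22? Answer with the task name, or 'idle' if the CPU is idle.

t=0: queue=[A] q_used=0 → run A
t=1: queue=[A,G] q_used=1 → run A
t=2: queue=[A,G] q_used=2 → run A
t=3: queue=[A,G,B] q_used=3 → run A
t=4: queue=[G,B,C,D,F,H] q_used=0 → run G
t=5: queue=[G,B,C,D,F,H] q_used=1 → run G
t=6: queue=[G,B,C,D,F,H] q_used=2 → run G
t=7: queue=[G,B,C,D,F,H] q_used=3 → run G
t=8: queue=[B,C,D,F,H,G] q_used=0 → run B
t=9: queue=[B,C,D,F,H,G] q_used=1 → run B
t=10: queue=[B,C,D,F,H,G] q_used=2 → run B
t=11: queue=[B,C,D,F,H,G] q_used=3 → run B
t=12: queue=[C,D,F,H,G,B] q_used=0 → run C
t=13: queue=[C,D,F,H,G,B] q_used=1 → run C
t=14: queue=[C,D,F,H,G,B] q_used=2 → run C
t=15: queue=[C,D,F,H,G,B] q_used=3 → run C
t=16: queue=[D,F,H,G,B] q_used=0 → run D
t=17: queue=[D,F,H,G,B] q_used=1 → run D
t=18: queue=[D,F,H,G,B] q_used=2 → run D
t=19: queue=[F,H,G,B] q_used=0 → run F
t=20: queue=[F,H,G,B] q_used=1 → run F
t=21: queue=[F,H,G,B] q_used=2 → run F
t=22: queue=[F,H,G,B] q_used=3 → run F
t=23: queue=[H,G,B,F] q_used=0 → run H
t=24: queue=[H,G,B,F] q_used=1 → run H
t=25: queue=[H,G,B,F] q_used=2 → run H
t=26: queue=[H,G,B,F] q_used=3 → run H
t=27: queue=[G,B,F,H] q_used=0 → run G
t=28: queue=[G,B,F,H] q_used=1 → run G
t=29: queue=[G,B,F,H] q_used=2 → run G
t=30: queue=[B,F,H] q_used=0 → run B
t=31: queue=[B,F,H] q_used=1 → run B
t=32: queue=[F,H] q_used=0 → run F
t=33: queue=[F,H] q_used=1 → run F
t=34: queue=[F,H] q_used=2 → run F
t=35: queue=[F,H] q_used=3 → run F
t=36: queue=[H] q_used=0 → run H
t=37: (idle)
t=38: (idle)
t=39: (idle)
t=40: (idle)

running at tick 22 = F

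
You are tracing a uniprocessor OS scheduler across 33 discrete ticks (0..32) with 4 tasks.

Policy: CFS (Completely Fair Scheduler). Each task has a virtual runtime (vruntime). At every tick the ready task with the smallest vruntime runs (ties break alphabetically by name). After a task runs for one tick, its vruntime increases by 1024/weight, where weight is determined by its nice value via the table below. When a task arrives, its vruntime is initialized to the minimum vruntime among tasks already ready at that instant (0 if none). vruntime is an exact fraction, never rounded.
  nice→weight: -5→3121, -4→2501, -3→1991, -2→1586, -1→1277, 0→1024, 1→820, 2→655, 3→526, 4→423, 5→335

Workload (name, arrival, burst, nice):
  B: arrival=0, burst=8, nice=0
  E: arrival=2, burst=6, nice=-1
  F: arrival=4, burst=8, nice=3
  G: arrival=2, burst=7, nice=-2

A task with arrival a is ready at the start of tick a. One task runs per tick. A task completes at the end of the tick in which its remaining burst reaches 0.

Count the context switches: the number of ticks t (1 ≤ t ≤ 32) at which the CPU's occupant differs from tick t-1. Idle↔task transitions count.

context switches = 21

t=0: vr[B=0] → run B
t=1: vr[B=1] → run B
t=2: vr[B=2 E=2 G=2] → run B
t=3: vr[B=3 E=2 G=2] → run E
t=4: vr[B=3 E=3578/1277 F=2 G=2] → run F
t=5: vr[B=3 E=3578/1277 F=1038/263 G=2] → run G
t=6: vr[B=3 E=3578/1277 F=1038/263 G=2098/793] → run G
t=7: vr[B=3 E=3578/1277 F=1038/263 G=2610/793] → run E
t=8: vr[B=3 E=4602/1277 F=1038/263 G=2610/793] → run B
t=9: vr[B=4 E=4602/1277 F=1038/263 G=2610/793] → run G
t=10: vr[B=4 E=4602/1277 F=1038/263 G=3122/793] → run E
t=11: vr[B=4 E=5626/1277 F=1038/263 G=3122/793] → run G
t=12: vr[B=4 E=5626/1277 F=1038/263 G=3634/793] → run F
t=13: vr[B=4 E=5626/1277 F=1550/263 G=3634/793] → run B
t=14: vr[B=5 E=5626/1277 F=1550/263 G=3634/793] → run E
t=15: vr[B=5 E=6650/1277 F=1550/263 G=3634/793] → run G
t=16: vr[B=5 E=6650/1277 F=1550/263 G=4146/793] → run B
t=17: vr[B=6 E=6650/1277 F=1550/263 G=4146/793] → run E
t=18: vr[B=6 E=7674/1277 F=1550/263 G=4146/793] → run G
t=19: vr[B=6 E=7674/1277 F=1550/263 G=4658/793] → run G
t=20: vr[B=6 E=7674/1277 F=1550/263] → run F
t=21: vr[B=6 E=7674/1277 F=2062/263] → run B
t=22: vr[B=7 E=7674/1277 F=2062/263] → run E
t=23: vr[B=7 F=2062/263] → run B
t=24: vr[F=2062/263] → run F
t=25: vr[F=2574/263] → run F
t=26: vr[F=3086/263] → run F
t=27: vr[F=3598/263] → run F
t=28: vr[F=4110/263] → run F
t=29: (idle)
t=30: (idle)
t=31: (idle)
t=32: (idle)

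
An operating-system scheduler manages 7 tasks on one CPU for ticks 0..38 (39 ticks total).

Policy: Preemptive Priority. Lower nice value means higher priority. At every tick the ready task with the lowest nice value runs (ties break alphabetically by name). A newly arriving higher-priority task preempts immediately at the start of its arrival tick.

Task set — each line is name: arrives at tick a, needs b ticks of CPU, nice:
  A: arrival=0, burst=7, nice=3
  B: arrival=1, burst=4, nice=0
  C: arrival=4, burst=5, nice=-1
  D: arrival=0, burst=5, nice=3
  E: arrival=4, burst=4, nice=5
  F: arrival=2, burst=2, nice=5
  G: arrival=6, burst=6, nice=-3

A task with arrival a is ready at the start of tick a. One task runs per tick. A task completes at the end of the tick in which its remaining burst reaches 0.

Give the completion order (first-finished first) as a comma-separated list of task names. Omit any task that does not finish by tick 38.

completion order = G, C, B, A, D, E, F

t=0: ready={A,D} → run A
t=1: ready={A,B,D} → run B
t=2: ready={A,B,D,F} → run B
t=3: ready={A,B,D,F} → run B
t=4: ready={A,B,C,D,E,F} → run C
t=5: ready={A,B,C,D,E,F} → run C
t=6: ready={A,B,C,D,E,F,G} → run G
t=7: ready={A,B,C,D,E,F,G} → run G
t=8: ready={A,B,C,D,E,F,G} → run G
t=9: ready={A,B,C,D,E,F,G} → run G
t=10: ready={A,B,C,D,E,F,G} → run G
t=11: ready={A,B,C,D,E,F,G} → run G
t=12: ready={A,B,C,D,E,F} → run C
t=13: ready={A,B,C,D,E,F} → run C
t=14: ready={A,B,C,D,E,F} → run C
t=15: ready={A,B,D,E,F} → run B
t=16: ready={A,D,E,F} → run A
t=17: ready={A,D,E,F} → run A
t=18: ready={A,D,E,F} → run A
t=19: ready={A,D,E,F} → run A
t=20: ready={A,D,E,F} → run A
t=21: ready={A,D,E,F} → run A
t=22: ready={D,E,F} → run D
t=23: ready={D,E,F} → run D
t=24: ready={D,E,F} → run D
t=25: ready={D,E,F} → run D
t=26: ready={D,E,F} → run D
t=27: ready={E,F} → run E
t=28: ready={E,F} → run E
t=29: ready={E,F} → run E
t=30: ready={E,F} → run E
t=31: ready={F} → run F
t=32: ready={F} → run F
t=33: (idle)
t=34: (idle)
t=35: (idle)
t=36: (idle)
t=37: (idle)
t=38: (idle)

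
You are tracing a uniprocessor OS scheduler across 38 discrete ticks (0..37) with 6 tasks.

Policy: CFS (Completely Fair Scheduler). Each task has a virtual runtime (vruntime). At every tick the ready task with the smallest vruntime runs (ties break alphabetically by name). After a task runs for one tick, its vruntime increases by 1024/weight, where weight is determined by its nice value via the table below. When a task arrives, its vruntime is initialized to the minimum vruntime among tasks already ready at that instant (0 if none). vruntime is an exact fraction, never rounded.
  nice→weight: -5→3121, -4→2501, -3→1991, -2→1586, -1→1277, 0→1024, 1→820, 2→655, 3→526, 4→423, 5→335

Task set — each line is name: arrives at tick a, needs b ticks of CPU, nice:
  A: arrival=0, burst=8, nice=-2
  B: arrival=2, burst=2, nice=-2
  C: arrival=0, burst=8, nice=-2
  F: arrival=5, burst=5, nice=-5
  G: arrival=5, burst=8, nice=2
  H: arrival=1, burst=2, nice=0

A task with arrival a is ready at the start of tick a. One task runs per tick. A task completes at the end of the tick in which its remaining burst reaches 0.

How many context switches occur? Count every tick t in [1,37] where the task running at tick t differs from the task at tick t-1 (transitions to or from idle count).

context switches = 28

t=0: vr[A=0 C=0] → run A
t=1: vr[A=512/793 C=0 H=0] → run C
t=2: vr[A=512/793 B=0 C=512/793 H=0] → run B
t=3: vr[A=512/793 B=512/793 C=512/793 H=0] → run H
t=4: vr[A=512/793 B=512/793 C=512/793 H=1] → run A
t=5: vr[A=1024/793 B=512/793 C=512/793 F=512/793 G=512/793 H=1] → run B
t=6: vr[A=1024/793 C=512/793 F=512/793 G=512/793 H=1] → run C
t=7: vr[A=1024/793 C=1024/793 F=512/793 G=512/793 H=1] → run F
t=8: vr[A=1024/793 C=1024/793 F=2409984/2474953 G=512/793 H=1] → run G
t=9: vr[A=1024/793 C=1024/793 F=2409984/2474953 G=1147392/519415 H=1] → run F
t=10: vr[A=1024/793 C=1024/793 F=3222016/2474953 G=1147392/519415 H=1] → run H
t=11: vr[A=1024/793 C=1024/793 F=3222016/2474953 G=1147392/519415] → run A
t=12: vr[A=1536/793 C=1024/793 F=3222016/2474953 G=1147392/519415] → run C
t=13: vr[A=1536/793 C=1536/793 F=3222016/2474953 G=1147392/519415] → run F
t=14: vr[A=1536/793 C=1536/793 F=4034048/2474953 G=1147392/519415] → run F
t=15: vr[A=1536/793 C=1536/793 F=4846080/2474953 G=1147392/519415] → run A
t=16: vr[A=2048/793 C=1536/793 F=4846080/2474953 G=1147392/519415] → run C
t=17: vr[A=2048/793 C=2048/793 F=4846080/2474953 G=1147392/519415] → run F
t=18: vr[A=2048/793 C=2048/793 G=1147392/519415] → run G
t=19: vr[A=2048/793 C=2048/793 G=1959424/519415] → run A
t=20: vr[A=2560/793 C=2048/793 G=1959424/519415] → run C
t=21: vr[A=2560/793 C=2560/793 G=1959424/519415] → run A
t=22: vr[A=3072/793 C=2560/793 G=1959424/519415] → run C
t=23: vr[A=3072/793 C=3072/793 G=1959424/519415] → run G
t=24: vr[A=3072/793 C=3072/793 G=2771456/519415] → run A
t=25: vr[A=3584/793 C=3072/793 G=2771456/519415] → run C
t=26: vr[A=3584/793 C=3584/793 G=2771456/519415] → run A
t=27: vr[C=3584/793 G=2771456/519415] → run C
t=28: vr[G=2771456/519415] → run G
t=29: vr[G=3583488/519415] → run G
t=30: vr[G=879104/103883] → run G
t=31: vr[G=5207552/519415] → run G
t=32: vr[G=6019584/519415] → run G
t=33: (idle)
t=34: (idle)
t=35: (idle)
t=36: (idle)
t=37: (idle)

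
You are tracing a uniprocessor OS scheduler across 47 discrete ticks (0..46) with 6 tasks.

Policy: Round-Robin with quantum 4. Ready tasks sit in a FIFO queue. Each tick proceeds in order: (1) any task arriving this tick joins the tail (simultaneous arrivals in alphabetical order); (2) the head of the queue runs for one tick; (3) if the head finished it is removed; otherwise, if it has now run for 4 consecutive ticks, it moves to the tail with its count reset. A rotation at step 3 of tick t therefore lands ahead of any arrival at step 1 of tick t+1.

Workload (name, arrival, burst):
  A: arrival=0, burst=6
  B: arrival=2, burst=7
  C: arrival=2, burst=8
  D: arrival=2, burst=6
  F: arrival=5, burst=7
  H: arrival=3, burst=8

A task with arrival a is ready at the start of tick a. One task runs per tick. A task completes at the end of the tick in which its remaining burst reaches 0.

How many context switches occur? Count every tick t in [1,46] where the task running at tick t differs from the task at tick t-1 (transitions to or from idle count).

t=0: queue=[A] q_used=0 → run A
t=1: queue=[A] q_used=1 → run A
t=2: queue=[A,B,C,D] q_used=2 → run A
t=3: queue=[A,B,C,D,H] q_used=3 → run A
t=4: queue=[B,C,D,H,A] q_used=0 → run B
t=5: queue=[B,C,D,H,A,F] q_used=1 → run B
t=6: queue=[B,C,D,H,A,F] q_used=2 → run B
t=7: queue=[B,C,D,H,A,F] q_used=3 → run B
t=8: queue=[C,D,H,A,F,B] q_used=0 → run C
t=9: queue=[C,D,H,A,F,B] q_used=1 → run C
t=10: queue=[C,D,H,A,F,B] q_used=2 → run C
t=11: queue=[C,D,H,A,F,B] q_used=3 → run C
t=12: queue=[D,H,A,F,B,C] q_used=0 → run D
t=13: queue=[D,H,A,F,B,C] q_used=1 → run D
t=14: queue=[D,H,A,F,B,C] q_used=2 → run D
t=15: queue=[D,H,A,F,B,C] q_used=3 → run D
t=16: queue=[H,A,F,B,C,D] q_used=0 → run H
t=17: queue=[H,A,F,B,C,D] q_used=1 → run H
t=18: queue=[H,A,F,B,C,D] q_used=2 → run H
t=19: queue=[H,A,F,B,C,D] q_used=3 → run H
t=20: queue=[A,F,B,C,D,H] q_used=0 → run A
t=21: queue=[A,F,B,C,D,H] q_used=1 → run A
t=22: queue=[F,B,C,D,H] q_used=0 → run F
t=23: queue=[F,B,C,D,H] q_used=1 → run F
t=24: queue=[F,B,C,D,H] q_used=2 → run F
t=25: queue=[F,B,C,D,H] q_used=3 → run F
t=26: queue=[B,C,D,H,F] q_used=0 → run B
t=27: queue=[B,C,D,H,F] q_used=1 → run B
t=28: queue=[B,C,D,H,F] q_used=2 → run B
t=29: queue=[C,D,H,F] q_used=0 → run C
t=30: queue=[C,D,H,F] q_used=1 → run C
t=31: queue=[C,D,H,F] q_used=2 → run C
t=32: queue=[C,D,H,F] q_used=3 → run C
t=33: queue=[D,H,F] q_used=0 → run D
t=34: queue=[D,H,F] q_used=1 → run D
t=35: queue=[H,F] q_used=0 → run H
t=36: queue=[H,F] q_used=1 → run H
t=37: queue=[H,F] q_used=2 → run H
t=38: queue=[H,F] q_used=3 → run H
t=39: queue=[F] q_used=0 → run F
t=40: queue=[F] q_used=1 → run F
t=41: queue=[F] q_used=2 → run F
t=42: (idle)
t=43: (idle)
t=44: (idle)
t=45: (idle)
t=46: (idle)

context switches = 12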